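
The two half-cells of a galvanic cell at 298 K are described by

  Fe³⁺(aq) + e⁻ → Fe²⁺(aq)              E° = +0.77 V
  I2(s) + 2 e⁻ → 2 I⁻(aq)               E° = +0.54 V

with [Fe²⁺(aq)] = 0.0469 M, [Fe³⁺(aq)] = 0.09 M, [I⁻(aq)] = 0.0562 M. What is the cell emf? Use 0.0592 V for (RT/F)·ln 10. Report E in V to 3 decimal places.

+0.173 V

Fe³⁺/Fe²⁺ is reduced (cathode, E° = +0.77 V) and I₂/I⁻ is oxidized (anode).
E°cell = E°cat − E°an = +0.77 − (+0.54) = +0.23 V; n = 2.
For the overall reaction 2 Fe³⁺(aq) + 2 I⁻(aq) → 2 Fe²⁺(aq) + I2(s), Q = [Fe²⁺(aq)]^2 / ([Fe³⁺(aq)]^2·[I⁻(aq)]^2) = 86, giving log Q = 1.934.
E = E° − (0.0592/n)·log Q = +0.23 − (0.0592/2)(1.934) = +0.173 V.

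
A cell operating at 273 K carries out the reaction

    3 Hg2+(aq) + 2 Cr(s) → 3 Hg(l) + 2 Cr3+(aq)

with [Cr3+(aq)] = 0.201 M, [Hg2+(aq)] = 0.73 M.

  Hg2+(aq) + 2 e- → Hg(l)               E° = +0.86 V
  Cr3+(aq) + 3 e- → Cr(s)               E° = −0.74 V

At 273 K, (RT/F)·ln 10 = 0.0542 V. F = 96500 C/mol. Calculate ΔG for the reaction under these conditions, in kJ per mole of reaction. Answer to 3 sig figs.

E°cell = +0.86 − (−0.74) = +1.60 V; the balanced reaction transfers n = 6 electrons.
The reaction quotient is [Cr3+(aq)]^2 / [Hg2+(aq)]^3 = 0.104; by Nernst, E = +1.60 − (0.0542/6)(−0.984) = +1.6089 V.
Finally ΔG = −nFE = −(6)(96500 C/mol)(+1.6089 V) = −932 kJ/mol.

−932 kJ/mol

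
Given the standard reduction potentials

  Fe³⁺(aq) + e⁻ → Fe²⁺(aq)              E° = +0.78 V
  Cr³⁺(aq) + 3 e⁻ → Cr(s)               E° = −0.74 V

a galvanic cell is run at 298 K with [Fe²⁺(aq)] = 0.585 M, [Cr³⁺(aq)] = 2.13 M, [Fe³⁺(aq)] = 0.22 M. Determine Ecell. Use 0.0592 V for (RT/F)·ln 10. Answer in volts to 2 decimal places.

The Fe³⁺/Fe²⁺ couple has the more positive E°, so it is the cathode; Cr³⁺/Cr is the anode.
E°cell = E°cat − E°an = +0.78 − (−0.74) = +1.52 V; n = 3.
For the overall reaction 3 Fe³⁺(aq) + Cr(s) → 3 Fe²⁺(aq) + Cr³⁺(aq), Q = ([Fe²⁺(aq)]^3·[Cr³⁺(aq)]) / [Fe³⁺(aq)]^3 = 40, giving log Q = 1.603.
E = E° − (0.0592/n)·log Q = +1.52 − (0.0592/3)(1.603) = +1.49 V.

+1.49 V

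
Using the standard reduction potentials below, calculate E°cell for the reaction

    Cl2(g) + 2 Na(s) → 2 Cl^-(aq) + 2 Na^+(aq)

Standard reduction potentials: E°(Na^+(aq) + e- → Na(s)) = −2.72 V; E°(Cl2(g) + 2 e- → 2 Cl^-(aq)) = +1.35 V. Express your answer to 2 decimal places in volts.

In the reaction as written, Cl2(g) is reduced (cathode) and Na^+(aq) is produced by oxidation at the anode.
E°cell = E°(cathode) − E°(anode) = +1.35 − (−2.72) = +4.07 V.
The positive value indicates the reaction is spontaneous as written.

+4.07 V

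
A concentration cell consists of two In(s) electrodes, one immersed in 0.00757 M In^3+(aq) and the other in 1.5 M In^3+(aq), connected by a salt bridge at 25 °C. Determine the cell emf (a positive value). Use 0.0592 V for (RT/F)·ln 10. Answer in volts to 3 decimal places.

For a concentration cell E°cell = 0, since both electrodes use the same couple.
The compartment with the higher In^3+(aq) concentration (1.5 M) acts as the cathode; ions are reduced there and produced at the dilute (0.00757 M) anode.
With n = 3, Ecell = −(0.0592/3)·log([dilute]/[conc]) = −(0.0592/3)·log(0.00757/1.5) = +0.045 V.

0.045 V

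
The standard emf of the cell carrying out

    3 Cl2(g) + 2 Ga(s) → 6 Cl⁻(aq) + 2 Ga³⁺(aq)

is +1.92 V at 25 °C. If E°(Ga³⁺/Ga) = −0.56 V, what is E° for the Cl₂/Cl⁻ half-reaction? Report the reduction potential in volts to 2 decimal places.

+1.36 V

In the reaction as written the Cl₂/Cl⁻ couple is reduced (cathode) and Ga³⁺/Ga is oxidized (anode), so E°cell = E°(Cl₂/Cl⁻) − E°(Ga³⁺/Ga).
E°(Cl₂/Cl⁻) = E°cell + E°(anode) = +1.92 + (−0.56) = +1.36 V.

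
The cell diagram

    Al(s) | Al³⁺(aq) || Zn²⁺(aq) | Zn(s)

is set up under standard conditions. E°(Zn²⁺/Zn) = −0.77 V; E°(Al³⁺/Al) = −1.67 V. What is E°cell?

By convention the left-hand electrode in cell notation is the anode (oxidation) and the right-hand electrode is the cathode (reduction).
E°cell = E°(right) − E°(left) = −0.77 − (−1.67) = +0.90 V.

+0.90 V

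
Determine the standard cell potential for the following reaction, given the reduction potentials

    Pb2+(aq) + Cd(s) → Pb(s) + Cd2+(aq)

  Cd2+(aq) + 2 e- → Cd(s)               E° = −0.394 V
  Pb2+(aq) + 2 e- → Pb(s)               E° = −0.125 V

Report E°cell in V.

In the reaction as written, Pb2+(aq) is reduced (cathode) and Cd2+(aq) is produced by oxidation at the anode.
E°cell = E°(cathode) − E°(anode) = −0.125 − (−0.394) = +0.269 V.

+0.269 V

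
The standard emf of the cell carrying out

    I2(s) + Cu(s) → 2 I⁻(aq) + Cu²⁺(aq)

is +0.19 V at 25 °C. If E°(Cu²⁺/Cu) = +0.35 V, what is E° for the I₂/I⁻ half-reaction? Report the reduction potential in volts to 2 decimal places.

In the reaction as written the I₂/I⁻ couple is reduced (cathode) and Cu²⁺/Cu is oxidized (anode), so E°cell = E°(I₂/I⁻) − E°(Cu²⁺/Cu).
E°(I₂/I⁻) = E°cell + E°(anode) = +0.19 + (+0.35) = +0.54 V.

+0.54 V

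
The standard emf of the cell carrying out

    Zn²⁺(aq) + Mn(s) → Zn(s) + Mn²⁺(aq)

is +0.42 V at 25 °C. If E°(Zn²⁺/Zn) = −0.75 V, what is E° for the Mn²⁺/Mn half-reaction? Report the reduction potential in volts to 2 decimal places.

In the reaction as written the Zn²⁺/Zn couple is reduced (cathode) and Mn²⁺/Mn is oxidized (anode), so E°cell = E°(Zn²⁺/Zn) − E°(Mn²⁺/Mn).
E°(Mn²⁺/Mn) = E°(cathode) − E°cell = −0.75 − (+0.42) = −1.17 V.

−1.17 V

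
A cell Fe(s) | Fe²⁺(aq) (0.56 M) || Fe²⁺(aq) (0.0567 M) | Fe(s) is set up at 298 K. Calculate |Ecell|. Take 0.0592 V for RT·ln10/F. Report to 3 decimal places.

0.029 V

For a concentration cell E°cell = 0, since both electrodes use the same couple.
The compartment with the higher Fe²⁺(aq) concentration (0.56 M) acts as the cathode; ions are reduced there and produced at the dilute (0.0567 M) anode.
With n = 2, Ecell = −(0.0592/2)·log([dilute]/[conc]) = −(0.0592/2)·log(0.0567/0.56) = +0.029 V.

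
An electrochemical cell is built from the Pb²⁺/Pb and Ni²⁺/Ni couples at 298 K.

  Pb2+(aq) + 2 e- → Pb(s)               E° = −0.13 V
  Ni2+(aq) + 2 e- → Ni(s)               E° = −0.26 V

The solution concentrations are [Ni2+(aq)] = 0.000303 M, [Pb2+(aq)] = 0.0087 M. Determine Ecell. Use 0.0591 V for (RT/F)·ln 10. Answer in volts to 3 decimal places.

+0.173 V

The Pb²⁺/Pb couple has the more positive E°, so it is the cathode; Ni²⁺/Ni is the anode.
E°cell = E°cat − E°an = −0.13 − (−0.26) = +0.13 V; n = 2.
The balanced reaction is Pb2+(aq) + Ni(s) → Pb(s) + Ni2+(aq), so Q = [Ni2+(aq)] / [Pb2+(aq)] = 0.0348 and log Q = −1.458.
E = E° − (0.0591/n)·log Q = +0.13 − (0.0591/2)(−1.458) = +0.173 V.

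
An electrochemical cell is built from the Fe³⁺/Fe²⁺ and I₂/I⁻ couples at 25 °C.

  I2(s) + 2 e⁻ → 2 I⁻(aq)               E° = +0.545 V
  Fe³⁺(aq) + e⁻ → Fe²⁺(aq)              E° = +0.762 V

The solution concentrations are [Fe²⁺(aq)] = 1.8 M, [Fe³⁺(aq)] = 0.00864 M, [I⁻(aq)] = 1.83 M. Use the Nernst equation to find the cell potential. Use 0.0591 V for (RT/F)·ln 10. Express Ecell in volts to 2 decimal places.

The Fe³⁺/Fe²⁺ couple has the more positive E°, so it is the cathode; I₂/I⁻ is the anode.
E°cell = E°cat − E°an = +0.762 − (+0.545) = +0.217 V; n = 2.
For the overall reaction 2 Fe³⁺(aq) + 2 I⁻(aq) → 2 Fe²⁺(aq) + I2(s), Q = [Fe²⁺(aq)]^2 / ([Fe³⁺(aq)]^2·[I⁻(aq)]^2) = 1.3×10^4, giving log Q = 4.113.
By the Nernst equation, E = +0.217 − (0.0591/2)·(4.113) = +0.10 V.

+0.10 V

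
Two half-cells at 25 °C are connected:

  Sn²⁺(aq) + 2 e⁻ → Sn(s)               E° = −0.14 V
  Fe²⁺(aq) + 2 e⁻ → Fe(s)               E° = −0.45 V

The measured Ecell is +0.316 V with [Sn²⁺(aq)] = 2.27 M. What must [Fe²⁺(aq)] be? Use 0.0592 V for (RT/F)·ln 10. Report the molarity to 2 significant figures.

With Sn²⁺/Sn at the cathode and Fe²⁺/Fe at the anode, E°cell = −0.14 − (−0.45) = +0.31 V (n = 2).
From the Nernst equation, log Q = n(E° − E)/0.0592 = 2·(+0.31 − (+0.316))/0.0592 = −0.203.
Balancing electrons gives Sn²⁺(aq) + Fe(s) → Sn(s) + Fe²⁺(aq); thus Q = [Fe²⁺(aq)] / [Sn²⁺(aq)].
Solving for the unknown gives log [Fe²⁺(aq)] = 0.153, so [Fe²⁺(aq)] ≈ 1.4 M.

1.4 M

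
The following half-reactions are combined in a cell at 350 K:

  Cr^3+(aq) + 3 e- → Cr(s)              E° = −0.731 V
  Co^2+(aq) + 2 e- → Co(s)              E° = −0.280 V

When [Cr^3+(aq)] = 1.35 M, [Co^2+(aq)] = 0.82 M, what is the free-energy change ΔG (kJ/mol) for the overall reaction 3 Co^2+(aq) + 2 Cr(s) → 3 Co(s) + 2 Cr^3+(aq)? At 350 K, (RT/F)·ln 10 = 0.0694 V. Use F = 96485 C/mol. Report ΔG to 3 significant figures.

−258 kJ/mol

E°cell = −0.280 − (−0.731) = +0.451 V; the balanced reaction transfers n = 6 electrons.
Here Q = [Cr^3+(aq)]^2 / [Co^2+(aq)]^3 = 3.31 (log Q = 0.519), giving E = +0.451 − (0.0694/6)·(0.519) = +0.4450 V.
Finally ΔG = −nFE = −(6)(96485 C/mol)(+0.4450 V) = −258 kJ/mol.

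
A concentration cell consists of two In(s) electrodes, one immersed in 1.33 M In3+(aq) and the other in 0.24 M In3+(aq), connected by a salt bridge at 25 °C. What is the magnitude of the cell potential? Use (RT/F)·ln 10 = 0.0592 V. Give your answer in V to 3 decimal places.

0.015 V

For a concentration cell E°cell = 0, since both electrodes use the same couple.
The compartment with the higher In3+(aq) concentration (1.33 M) acts as the cathode; ions are reduced there and produced at the dilute (0.24 M) anode.
With n = 3, Ecell = −(0.0592/3)·log([dilute]/[conc]) = −(0.0592/3)·log(0.24/1.33) = +0.015 V.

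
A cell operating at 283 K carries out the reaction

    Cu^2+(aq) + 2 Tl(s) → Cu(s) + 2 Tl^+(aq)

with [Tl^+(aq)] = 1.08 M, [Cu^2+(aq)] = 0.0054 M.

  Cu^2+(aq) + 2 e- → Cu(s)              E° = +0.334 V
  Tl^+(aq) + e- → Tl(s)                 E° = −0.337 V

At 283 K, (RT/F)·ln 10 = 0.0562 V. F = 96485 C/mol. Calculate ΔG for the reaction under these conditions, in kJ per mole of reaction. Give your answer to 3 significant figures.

With Cu²⁺/Cu reduced at the cathode, E°cell = +0.334 − (−0.337) = +0.671 V and n = 2.
Here Q = [Tl^+(aq)]^2 / [Cu^2+(aq)] = 216 (log Q = 2.334), giving E = +0.671 − (0.0562/2)·(2.334) = +0.6054 V.
ΔG = −nFE = −(2)(96485)(+0.6054) J/mol = −117 kJ/mol.

−117 kJ/mol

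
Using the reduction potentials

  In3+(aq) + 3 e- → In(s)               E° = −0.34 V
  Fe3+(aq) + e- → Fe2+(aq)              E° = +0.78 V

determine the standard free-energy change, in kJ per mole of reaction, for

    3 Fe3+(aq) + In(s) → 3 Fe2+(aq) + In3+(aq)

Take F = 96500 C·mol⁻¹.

−324 kJ/mol

In the reaction as written Fe3+(aq) is reduced, so the Fe³⁺/Fe²⁺ couple is the cathode and In³⁺/In is the anode.
E°cell = +0.78 − (−0.34) = +1.12 V; balancing electrons gives n = 3.
ΔG° = −nFE°cell = −(3)(96500)(+1.12) J/mol = −324 kJ/mol.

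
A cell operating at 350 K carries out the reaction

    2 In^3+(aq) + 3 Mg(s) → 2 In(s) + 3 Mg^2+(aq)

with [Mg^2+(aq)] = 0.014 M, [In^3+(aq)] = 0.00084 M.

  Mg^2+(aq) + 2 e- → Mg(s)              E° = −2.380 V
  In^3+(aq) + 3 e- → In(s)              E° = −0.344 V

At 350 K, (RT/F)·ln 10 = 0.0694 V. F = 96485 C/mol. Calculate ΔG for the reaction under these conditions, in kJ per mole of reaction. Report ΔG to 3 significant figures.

−1170 kJ/mol

With In³⁺/In reduced at the cathode, E°cell = −0.344 − (−2.380) = +2.036 V and n = 6.
Here Q = [Mg^2+(aq)]^3 / [In^3+(aq)]^2 = 3.89 (log Q = 0.590), giving E = +2.036 − (0.0694/6)·(0.590) = +2.0292 V.
Then ΔG = −nFE = −6 × 96485 × +2.0292 J/mol = −1170 kJ/mol.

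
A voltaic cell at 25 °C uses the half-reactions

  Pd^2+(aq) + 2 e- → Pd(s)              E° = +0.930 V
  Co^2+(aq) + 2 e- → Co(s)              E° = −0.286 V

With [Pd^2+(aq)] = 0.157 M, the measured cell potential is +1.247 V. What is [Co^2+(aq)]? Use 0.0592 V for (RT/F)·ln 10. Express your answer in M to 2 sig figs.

The Pd²⁺/Pd couple has the larger reduction potential, so it is the cathode: E°cell = +0.930 − (−0.286) = +1.216 V and n = 2.
Rearranging E = E° − (0.0592/n)·log Q gives log Q = 2(+1.216 − (+1.247))/0.0592 = −1.047.
The balanced reaction is Pd^2+(aq) + Co(s) → Pd(s) + Co^2+(aq), so Q = [Co^2+(aq)] / [Pd^2+(aq)].
Solving for the unknown gives log [Co^2+(aq)] = −1.851, so [Co^2+(aq)] ≈ 0.014 M.

0.014 M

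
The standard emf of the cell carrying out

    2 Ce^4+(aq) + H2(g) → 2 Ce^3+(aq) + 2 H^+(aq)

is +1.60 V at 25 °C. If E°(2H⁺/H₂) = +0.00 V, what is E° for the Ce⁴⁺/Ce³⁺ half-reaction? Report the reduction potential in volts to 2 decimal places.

In the reaction as written the Ce⁴⁺/Ce³⁺ couple is reduced (cathode) and 2H⁺/H₂ is oxidized (anode), so E°cell = E°(Ce⁴⁺/Ce³⁺) − E°(2H⁺/H₂).
E°(Ce⁴⁺/Ce³⁺) = E°cell + E°(anode) = +1.60 + (+0.00) = +1.60 V.

+1.60 V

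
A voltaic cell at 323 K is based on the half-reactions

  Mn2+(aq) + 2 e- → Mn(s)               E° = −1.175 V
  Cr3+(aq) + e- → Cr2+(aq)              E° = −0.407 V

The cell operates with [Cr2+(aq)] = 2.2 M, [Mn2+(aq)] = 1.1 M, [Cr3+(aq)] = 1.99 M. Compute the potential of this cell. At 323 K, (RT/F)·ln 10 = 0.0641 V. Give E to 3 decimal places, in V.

+0.764 V

The Cr³⁺/Cr²⁺ couple has the more positive E°, so it is the cathode; Mn²⁺/Mn is the anode.
E°cell = E°cat − E°an = −0.407 − (−1.175) = +0.768 V; n = 2.
For the overall reaction 2 Cr3+(aq) + Mn(s) → 2 Cr2+(aq) + Mn2+(aq), Q = ([Cr2+(aq)]^2·[Mn2+(aq)]) / [Cr3+(aq)]^2 = 1.34, giving log Q = 0.129.
Applying E = E° − (RT ln10/nF)·log Q gives +0.768 − (0.0641/2)(0.129) = +0.764 V.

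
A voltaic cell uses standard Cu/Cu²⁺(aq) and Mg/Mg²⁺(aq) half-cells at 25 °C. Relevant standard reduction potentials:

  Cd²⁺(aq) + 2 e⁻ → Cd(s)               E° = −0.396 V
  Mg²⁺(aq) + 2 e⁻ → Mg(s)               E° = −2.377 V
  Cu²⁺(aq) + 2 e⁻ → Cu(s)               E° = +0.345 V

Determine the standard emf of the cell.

+2.722 V

The Cu²⁺/Cu couple has the higher E°, so Cu ion is reduced (cathode) and Mg is oxidized (anode).
E°cell = E°(cathode) − E°(anode) = +0.345 − (−2.377) = +2.722 V.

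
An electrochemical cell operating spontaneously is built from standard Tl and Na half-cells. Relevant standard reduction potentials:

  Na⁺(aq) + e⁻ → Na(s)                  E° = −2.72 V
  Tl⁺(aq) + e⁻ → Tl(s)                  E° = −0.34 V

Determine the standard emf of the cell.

+2.38 V

Of the two couples in this cell, the one with the more positive reduction potential is reduced at the cathode: here that is Tl⁺/Tl (−0.34 V); Na⁺/Na (−2.72 V) is the anode.
E°cell = E°(cathode) − E°(anode) = −0.34 − (−2.72) = +2.38 V.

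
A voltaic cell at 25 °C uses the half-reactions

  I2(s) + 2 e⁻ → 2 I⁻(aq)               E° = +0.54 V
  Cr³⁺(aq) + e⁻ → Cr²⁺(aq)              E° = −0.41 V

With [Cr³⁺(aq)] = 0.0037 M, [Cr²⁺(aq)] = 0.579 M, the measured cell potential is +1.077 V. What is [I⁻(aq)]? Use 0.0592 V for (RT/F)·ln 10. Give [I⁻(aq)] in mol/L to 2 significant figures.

With I₂/I⁻ at the cathode and Cr³⁺/Cr²⁺ at the anode, E°cell = +0.54 − (−0.41) = +0.95 V (n = 2).
Since E = E° − (0.0592/n)·log Q, log Q = n(E° − E)/0.0592 = −4.291.
Balancing electrons gives I2(s) + 2 Cr²⁺(aq) → 2 I⁻(aq) + 2 Cr³⁺(aq); thus Q = ([I⁻(aq)]^2·[Cr³⁺(aq)]^2) / [Cr²⁺(aq)]^2.
Solving for the unknown gives log [I⁻(aq)] = 0.049, so [I⁻(aq)] ≈ 1.1 M.

1.1 M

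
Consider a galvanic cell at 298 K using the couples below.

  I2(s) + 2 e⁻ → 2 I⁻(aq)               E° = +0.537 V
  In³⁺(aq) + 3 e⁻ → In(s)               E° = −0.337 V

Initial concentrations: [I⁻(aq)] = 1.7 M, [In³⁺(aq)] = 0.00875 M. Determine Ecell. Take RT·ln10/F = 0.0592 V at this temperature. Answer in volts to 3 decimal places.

I₂/I⁻ is reduced (cathode, E° = +0.537 V) and In³⁺/In is oxidized (anode).
E°cell = E°cat − E°an = +0.537 − (−0.337) = +0.874 V; n = 6.
Balancing gives 3 I2(s) + 2 In(s) → 6 I⁻(aq) + 2 In³⁺(aq); hence Q = [I⁻(aq)]^6·[In³⁺(aq)]^2 = 0.00185 (log Q = −2.733).
By the Nernst equation, E = +0.874 − (0.0592/6)·(−2.733) = +0.901 V.

+0.901 V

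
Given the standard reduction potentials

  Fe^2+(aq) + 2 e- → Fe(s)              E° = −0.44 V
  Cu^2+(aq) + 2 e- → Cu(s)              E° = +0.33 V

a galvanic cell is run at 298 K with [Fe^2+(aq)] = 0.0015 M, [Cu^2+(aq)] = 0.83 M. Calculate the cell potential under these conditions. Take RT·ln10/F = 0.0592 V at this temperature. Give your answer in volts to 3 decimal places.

Since E°(Cu²⁺/Cu) > E°(Fe²⁺/Fe), Cu²⁺/Cu serves as the cathode.
E°cell = E°cat − E°an = +0.33 − (−0.44) = +0.77 V; n = 2.
For the overall reaction Cu^2+(aq) + Fe(s) → Cu(s) + Fe^2+(aq), Q = [Fe^2+(aq)] / [Cu^2+(aq)] = 0.00181, giving log Q = −2.743.
E = E° − (0.0592/n)·log Q = +0.77 − (0.0592/2)(−2.743) = +0.851 V.

+0.851 V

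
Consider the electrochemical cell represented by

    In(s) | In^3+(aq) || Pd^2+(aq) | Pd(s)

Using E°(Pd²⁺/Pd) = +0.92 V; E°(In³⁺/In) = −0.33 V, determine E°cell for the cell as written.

+1.25 V

By convention the left-hand electrode in cell notation is the anode (oxidation) and the right-hand electrode is the cathode (reduction).
E°cell = E°(right) − E°(left) = +0.92 − (−0.33) = +1.25 V.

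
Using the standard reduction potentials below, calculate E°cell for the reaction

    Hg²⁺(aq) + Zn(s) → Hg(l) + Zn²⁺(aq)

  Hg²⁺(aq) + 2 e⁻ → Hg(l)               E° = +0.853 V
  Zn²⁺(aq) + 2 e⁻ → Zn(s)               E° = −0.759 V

+1.612 V

Hg²⁺(aq) gains electrons, so the Hg²⁺/Hg couple is the cathode; the Zn²⁺/Zn couple is the anode.
E°cell = E°(cathode) − E°(anode) = +0.853 − (−0.759) = +1.612 V.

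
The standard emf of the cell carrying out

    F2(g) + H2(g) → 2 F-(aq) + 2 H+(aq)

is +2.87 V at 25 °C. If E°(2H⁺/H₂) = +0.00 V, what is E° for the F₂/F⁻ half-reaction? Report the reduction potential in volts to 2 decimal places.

In the reaction as written the F₂/F⁻ couple is reduced (cathode) and 2H⁺/H₂ is oxidized (anode), so E°cell = E°(F₂/F⁻) − E°(2H⁺/H₂).
E°(F₂/F⁻) = E°cell + E°(anode) = +2.87 + (+0.00) = +2.87 V.

+2.87 V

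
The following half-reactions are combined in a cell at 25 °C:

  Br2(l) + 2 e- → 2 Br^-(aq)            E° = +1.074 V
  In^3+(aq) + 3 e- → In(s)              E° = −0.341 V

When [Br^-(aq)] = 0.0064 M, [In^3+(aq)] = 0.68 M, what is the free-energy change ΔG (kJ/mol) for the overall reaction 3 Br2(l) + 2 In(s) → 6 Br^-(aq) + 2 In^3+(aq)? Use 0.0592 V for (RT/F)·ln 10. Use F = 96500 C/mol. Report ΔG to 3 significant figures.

The standard cell potential is +1.074 − (−0.341) = +1.415 V, with n = 6 electrons in the balanced equation.
Here Q = [Br^-(aq)]^6·[In^3+(aq)]^2 = 3.18×10^−14 (log Q = −13.498), giving E = +1.415 − (0.0592/6)·(−13.498) = +1.5482 V.
Finally ΔG = −nFE = −(6)(96500 C/mol)(+1.5482 V) = −896 kJ/mol.

−896 kJ/mol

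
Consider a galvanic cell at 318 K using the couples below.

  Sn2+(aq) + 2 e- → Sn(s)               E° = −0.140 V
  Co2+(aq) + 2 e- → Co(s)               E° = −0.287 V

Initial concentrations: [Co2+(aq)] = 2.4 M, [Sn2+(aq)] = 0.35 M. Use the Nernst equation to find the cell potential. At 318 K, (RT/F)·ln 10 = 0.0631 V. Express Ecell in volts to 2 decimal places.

+0.12 V

Sn²⁺/Sn is reduced (cathode, E° = −0.140 V) and Co²⁺/Co is oxidized (anode).
The standard potential is −0.140 − (−0.287) = +0.147 V and the balanced reaction transfers n = 2 electrons.
The balanced reaction is Sn2+(aq) + Co(s) → Sn(s) + Co2+(aq), so Q = [Co2+(aq)] / [Sn2+(aq)] = 6.86 and log Q = 0.836.
Applying E = E° − (RT ln10/nF)·log Q gives +0.147 − (0.0631/2)(0.836) = +0.12 V.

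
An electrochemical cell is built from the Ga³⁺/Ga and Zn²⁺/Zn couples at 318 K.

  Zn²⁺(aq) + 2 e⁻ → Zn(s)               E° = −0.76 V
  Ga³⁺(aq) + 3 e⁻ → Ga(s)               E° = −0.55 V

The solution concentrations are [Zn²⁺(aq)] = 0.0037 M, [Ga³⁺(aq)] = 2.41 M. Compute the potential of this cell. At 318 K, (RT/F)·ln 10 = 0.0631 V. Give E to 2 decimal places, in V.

Since E°(Ga³⁺/Ga) > E°(Zn²⁺/Zn), Ga³⁺/Ga serves as the cathode.
E°cell = E°cat − E°an = −0.55 − (−0.76) = +0.21 V; n = 6.
For the overall reaction 2 Ga³⁺(aq) + 3 Zn(s) → 2 Ga(s) + 3 Zn²⁺(aq), Q = [Zn²⁺(aq)]^3 / [Ga³⁺(aq)]^2 = 8.72×10^−9, giving log Q = −8.059.
E = E° − (0.0631/n)·log Q = +0.21 − (0.0631/6)(−8.059) = +0.29 V.

+0.29 V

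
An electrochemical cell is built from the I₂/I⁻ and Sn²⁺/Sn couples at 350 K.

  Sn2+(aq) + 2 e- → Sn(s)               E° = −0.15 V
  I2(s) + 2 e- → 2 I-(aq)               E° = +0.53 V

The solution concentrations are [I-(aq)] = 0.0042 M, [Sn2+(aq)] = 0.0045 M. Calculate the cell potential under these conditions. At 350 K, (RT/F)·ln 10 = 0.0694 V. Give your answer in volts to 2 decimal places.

The I₂/I⁻ couple has the more positive E°, so it is the cathode; Sn²⁺/Sn is the anode.
E°cell = +0.53 − (−0.15) = +0.68 V, with n = 2 electrons transferred.
Balancing gives I2(s) + Sn(s) → 2 I-(aq) + Sn2+(aq); hence Q = [I-(aq)]^2·[Sn2+(aq)] = 7.94×10^−8 (log Q = −7.100).
By the Nernst equation, E = +0.68 − (0.0694/2)·(−7.100) = +0.93 V.

+0.93 V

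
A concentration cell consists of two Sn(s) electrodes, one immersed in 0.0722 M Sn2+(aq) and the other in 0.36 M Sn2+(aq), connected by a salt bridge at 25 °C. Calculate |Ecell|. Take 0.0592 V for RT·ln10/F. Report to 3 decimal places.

For a concentration cell E°cell = 0, since both electrodes use the same couple.
The compartment with the higher Sn2+(aq) concentration (0.36 M) acts as the cathode; ions are reduced there and produced at the dilute (0.0722 M) anode.
With n = 2, Ecell = −(0.0592/2)·log([dilute]/[conc]) = −(0.0592/2)·log(0.0722/0.36) = +0.021 V.

0.021 V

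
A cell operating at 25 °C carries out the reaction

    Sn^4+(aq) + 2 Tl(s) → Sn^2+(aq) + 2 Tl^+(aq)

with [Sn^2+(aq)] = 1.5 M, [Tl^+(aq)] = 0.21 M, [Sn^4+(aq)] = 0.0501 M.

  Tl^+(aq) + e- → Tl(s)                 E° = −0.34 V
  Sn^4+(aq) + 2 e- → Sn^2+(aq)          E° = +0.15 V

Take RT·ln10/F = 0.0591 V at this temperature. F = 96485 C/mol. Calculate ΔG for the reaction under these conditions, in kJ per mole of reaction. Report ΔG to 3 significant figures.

With Sn⁴⁺/Sn²⁺ reduced at the cathode, E°cell = +0.15 − (−0.34) = +0.49 V and n = 2.
Here Q = ([Sn^2+(aq)]·[Tl^+(aq)]^2) / [Sn^4+(aq)] = 1.32 (log Q = 0.121), giving E = +0.49 − (0.0591/2)·(0.121) = +0.4864 V.
Then ΔG = −nFE = −2 × 96485 × +0.4864 J/mol = −93.9 kJ/mol.

−93.9 kJ/mol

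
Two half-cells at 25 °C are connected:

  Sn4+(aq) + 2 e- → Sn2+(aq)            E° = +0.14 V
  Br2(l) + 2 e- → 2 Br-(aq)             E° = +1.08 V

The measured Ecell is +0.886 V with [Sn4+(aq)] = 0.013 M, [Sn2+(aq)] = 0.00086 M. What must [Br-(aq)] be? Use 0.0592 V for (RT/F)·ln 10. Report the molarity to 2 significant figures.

The Br₂/Br⁻ couple has the larger reduction potential, so it is the cathode: E°cell = +1.08 − (+0.14) = +0.94 V and n = 2.
Since E = E° − (0.0592/n)·log Q, log Q = n(E° − E)/0.0592 = 1.824.
For Br2(l) + Sn2+(aq) → 2 Br-(aq) + Sn4+(aq), the reaction quotient is Q = ([Br-(aq)]^2·[Sn4+(aq)]) / [Sn2+(aq)].
Isolating [Br-(aq)] in Q = 10^{1.824} yields log [Br-(aq)] = 0.322, i.e. 2.1 M.

2.1 M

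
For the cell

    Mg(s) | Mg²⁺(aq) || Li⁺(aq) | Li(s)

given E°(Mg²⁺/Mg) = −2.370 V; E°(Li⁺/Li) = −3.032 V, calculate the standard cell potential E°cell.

By convention the left-hand electrode in cell notation is the anode (oxidation) and the right-hand electrode is the cathode (reduction).
E°cell = E°(right) − E°(left) = −3.032 − (−2.370) = −0.662 V.
The negative sign shows that, as written, the cell would require an external voltage to drive the reaction.

−0.662 V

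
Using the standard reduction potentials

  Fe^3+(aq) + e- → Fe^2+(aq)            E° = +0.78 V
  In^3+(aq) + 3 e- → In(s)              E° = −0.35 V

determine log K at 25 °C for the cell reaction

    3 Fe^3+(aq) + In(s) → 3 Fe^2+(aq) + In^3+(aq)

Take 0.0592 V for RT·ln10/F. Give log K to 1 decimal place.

log K = 57.3

The Fe³⁺/Fe²⁺ couple is reduced (cathode); E°cell = +0.78 − (−0.35) = +1.13 V with n = 3.
At equilibrium E = 0, so log K = nE°cell / 0.0592 = (3)(+1.13) / 0.0592 = 57.3.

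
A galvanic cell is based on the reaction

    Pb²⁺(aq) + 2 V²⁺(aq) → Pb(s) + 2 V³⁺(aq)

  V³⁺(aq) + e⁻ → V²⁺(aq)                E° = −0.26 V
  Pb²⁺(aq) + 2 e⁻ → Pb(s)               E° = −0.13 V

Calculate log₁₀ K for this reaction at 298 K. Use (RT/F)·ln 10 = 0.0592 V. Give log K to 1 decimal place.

log K = 4.4

The Pb²⁺/Pb couple is reduced (cathode); E°cell = −0.13 − (−0.26) = +0.13 V with n = 2.
At equilibrium E = 0, so log K = nE°cell / 0.0592 = (2)(+0.13) / 0.0592 = 4.4.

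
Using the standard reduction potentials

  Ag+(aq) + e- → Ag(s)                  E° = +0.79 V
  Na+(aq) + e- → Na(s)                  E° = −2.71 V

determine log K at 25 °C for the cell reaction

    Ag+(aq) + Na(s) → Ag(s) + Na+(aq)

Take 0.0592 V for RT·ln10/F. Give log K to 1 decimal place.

log K = 59.1

The Ag⁺/Ag couple is reduced (cathode); E°cell = +0.79 − (−2.71) = +3.50 V with n = 1.
At equilibrium E = 0, so log K = nE°cell / 0.0592 = (1)(+3.50) / 0.0592 = 59.1.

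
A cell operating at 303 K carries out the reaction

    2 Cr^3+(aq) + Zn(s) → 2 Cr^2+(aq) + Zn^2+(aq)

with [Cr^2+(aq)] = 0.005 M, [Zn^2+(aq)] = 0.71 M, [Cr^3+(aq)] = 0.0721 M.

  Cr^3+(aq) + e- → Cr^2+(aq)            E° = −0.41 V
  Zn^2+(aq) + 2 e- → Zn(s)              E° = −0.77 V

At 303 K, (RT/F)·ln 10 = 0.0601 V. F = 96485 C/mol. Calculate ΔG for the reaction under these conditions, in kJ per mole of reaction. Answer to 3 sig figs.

−83.8 kJ/mol

The standard cell potential is −0.41 − (−0.77) = +0.36 V, with n = 2 electrons in the balanced equation.
Q = ([Cr^2+(aq)]^2·[Zn^2+(aq)]) / [Cr^3+(aq)]^2 = 0.00341, so log Q = −2.467 and E = +0.36 − (0.0601/2)(−2.467) = +0.4341 V.
Finally ΔG = −nFE = −(2)(96485 C/mol)(+0.4341 V) = −83.8 kJ/mol.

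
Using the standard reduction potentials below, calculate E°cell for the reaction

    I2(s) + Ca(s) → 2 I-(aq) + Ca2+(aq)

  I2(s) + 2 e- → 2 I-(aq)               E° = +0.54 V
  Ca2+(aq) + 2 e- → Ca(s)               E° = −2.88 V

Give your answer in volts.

In the reaction as written, I2(s) is reduced (cathode) and Ca2+(aq) is produced by oxidation at the anode.
E°cell = E°(cathode) − E°(anode) = +0.54 − (−2.88) = +3.42 V.
The positive value indicates the reaction is spontaneous as written.

+3.42 V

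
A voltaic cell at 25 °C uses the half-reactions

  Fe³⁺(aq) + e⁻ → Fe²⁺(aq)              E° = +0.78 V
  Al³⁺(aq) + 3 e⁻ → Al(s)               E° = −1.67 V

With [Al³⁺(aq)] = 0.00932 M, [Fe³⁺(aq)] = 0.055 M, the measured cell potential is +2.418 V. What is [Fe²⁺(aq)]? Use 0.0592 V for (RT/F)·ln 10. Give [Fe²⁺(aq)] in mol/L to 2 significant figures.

0.91 M

The Fe³⁺/Fe²⁺ couple has the larger reduction potential, so it is the cathode: E°cell = +0.78 − (−1.67) = +2.45 V and n = 3.
Rearranging E = E° − (0.0592/n)·log Q gives log Q = 3(+2.45 − (+2.418))/0.0592 = 1.622.
Balancing electrons gives 3 Fe³⁺(aq) + Al(s) → 3 Fe²⁺(aq) + Al³⁺(aq); thus Q = ([Fe²⁺(aq)]^3·[Al³⁺(aq)]) / [Fe³⁺(aq)]^3.
Substituting the known concentrations and solving, log [Fe²⁺(aq)] = −0.042 and [Fe²⁺(aq)] = 0.91 M.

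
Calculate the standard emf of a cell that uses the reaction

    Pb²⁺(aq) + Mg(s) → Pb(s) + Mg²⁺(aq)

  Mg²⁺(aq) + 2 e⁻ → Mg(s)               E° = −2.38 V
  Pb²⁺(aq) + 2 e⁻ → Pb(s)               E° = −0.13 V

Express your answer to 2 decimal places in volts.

+2.25 V

Pb²⁺(aq) gains electrons, so the Pb²⁺/Pb couple is the cathode; the Mg²⁺/Mg couple is the anode.
E°cell = E°(cathode) − E°(anode) = −0.13 − (−2.38) = +2.25 V.
The positive value indicates the reaction is spontaneous as written.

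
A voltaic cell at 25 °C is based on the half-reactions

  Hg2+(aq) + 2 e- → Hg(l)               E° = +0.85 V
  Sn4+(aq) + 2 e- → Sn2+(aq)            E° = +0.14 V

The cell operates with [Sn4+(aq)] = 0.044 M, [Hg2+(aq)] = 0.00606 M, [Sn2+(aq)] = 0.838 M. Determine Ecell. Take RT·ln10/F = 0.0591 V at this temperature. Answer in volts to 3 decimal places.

The Hg²⁺/Hg couple has the more positive E°, so it is the cathode; Sn⁴⁺/Sn²⁺ is the anode.
The standard potential is +0.85 − (+0.14) = +0.71 V and the balanced reaction transfers n = 2 electrons.
The balanced reaction is Hg2+(aq) + Sn2+(aq) → Hg(l) + Sn4+(aq), so Q = [Sn4+(aq)] / ([Hg2+(aq)]·[Sn2+(aq)]) = 8.66 and log Q = 0.938.
Applying E = E° − (RT ln10/nF)·log Q gives +0.71 − (0.0591/2)(0.938) = +0.682 V.

+0.682 V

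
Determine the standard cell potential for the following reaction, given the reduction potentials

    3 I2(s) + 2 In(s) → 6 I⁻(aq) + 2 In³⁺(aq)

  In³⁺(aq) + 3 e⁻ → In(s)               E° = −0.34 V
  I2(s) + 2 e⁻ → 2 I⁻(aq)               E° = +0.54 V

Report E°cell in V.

+0.88 V

In the reaction as written, I2(s) is reduced (cathode) and In³⁺(aq) is produced by oxidation at the anode.
E°cell = E°(cathode) − E°(anode) = +0.54 − (−0.34) = +0.88 V.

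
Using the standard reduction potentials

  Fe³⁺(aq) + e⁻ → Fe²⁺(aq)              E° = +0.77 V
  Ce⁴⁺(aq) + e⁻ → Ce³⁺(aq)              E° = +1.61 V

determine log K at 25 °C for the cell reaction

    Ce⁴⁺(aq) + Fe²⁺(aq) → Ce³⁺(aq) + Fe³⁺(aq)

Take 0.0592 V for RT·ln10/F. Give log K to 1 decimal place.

The Ce⁴⁺/Ce³⁺ couple is reduced (cathode); E°cell = +1.61 − (+0.77) = +0.84 V with n = 1.
At equilibrium E = 0, so log K = nE°cell / 0.0592 = (1)(+0.84) / 0.0592 = 14.2.

log K = 14.2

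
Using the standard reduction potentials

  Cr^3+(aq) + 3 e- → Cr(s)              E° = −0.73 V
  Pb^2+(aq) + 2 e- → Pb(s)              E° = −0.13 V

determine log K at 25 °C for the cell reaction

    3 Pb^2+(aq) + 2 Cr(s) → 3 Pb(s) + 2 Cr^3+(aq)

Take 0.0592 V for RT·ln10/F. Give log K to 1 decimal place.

log K = 60.8

The Pb²⁺/Pb couple is reduced (cathode); E°cell = −0.13 − (−0.73) = +0.60 V with n = 6.
At equilibrium E = 0, so log K = nE°cell / 0.0592 = (6)(+0.60) / 0.0592 = 60.8.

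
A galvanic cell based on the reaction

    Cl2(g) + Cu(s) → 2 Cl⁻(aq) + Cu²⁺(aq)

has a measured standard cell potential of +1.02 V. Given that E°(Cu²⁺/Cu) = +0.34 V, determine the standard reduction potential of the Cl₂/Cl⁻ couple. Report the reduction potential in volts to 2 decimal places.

+1.36 V

In the reaction as written the Cl₂/Cl⁻ couple is reduced (cathode) and Cu²⁺/Cu is oxidized (anode), so E°cell = E°(Cl₂/Cl⁻) − E°(Cu²⁺/Cu).
E°(Cl₂/Cl⁻) = E°cell + E°(anode) = +1.02 + (+0.34) = +1.36 V.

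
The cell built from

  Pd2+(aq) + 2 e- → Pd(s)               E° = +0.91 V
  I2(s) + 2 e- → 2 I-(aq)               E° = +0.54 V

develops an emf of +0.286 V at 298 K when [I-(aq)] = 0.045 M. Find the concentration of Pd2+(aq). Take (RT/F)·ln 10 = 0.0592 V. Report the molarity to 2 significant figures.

0.72 M

The Pd²⁺/Pd couple has the larger reduction potential, so it is the cathode: E°cell = +0.91 − (+0.54) = +0.37 V and n = 2.
From the Nernst equation, log Q = n(E° − E)/0.0592 = 2·(+0.37 − (+0.286))/0.0592 = 2.838.
Balancing electrons gives Pd2+(aq) + 2 I-(aq) → Pd(s) + I2(s); thus Q = 1 / ([Pd2+(aq)]·[I-(aq)]^2).
Isolating [Pd2+(aq)] in Q = 10^{2.838} yields log [Pd2+(aq)] = −0.144, i.e. 0.72 M.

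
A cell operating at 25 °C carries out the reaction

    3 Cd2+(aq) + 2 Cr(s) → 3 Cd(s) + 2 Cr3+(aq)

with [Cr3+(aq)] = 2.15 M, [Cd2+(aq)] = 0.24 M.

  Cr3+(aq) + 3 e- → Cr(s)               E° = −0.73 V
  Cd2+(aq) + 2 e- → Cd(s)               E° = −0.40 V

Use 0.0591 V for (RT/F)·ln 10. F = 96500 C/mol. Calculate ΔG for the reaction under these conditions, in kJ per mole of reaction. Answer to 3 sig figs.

−177 kJ/mol

The standard cell potential is −0.40 − (−0.73) = +0.33 V, with n = 6 electrons in the balanced equation.
Here Q = [Cr3+(aq)]^2 / [Cd2+(aq)]^3 = 334 (log Q = 2.524), giving E = +0.33 − (0.0591/6)·(2.524) = +0.3051 V.
ΔG = −nFE = −(6)(96500)(+0.3051) J/mol = −177 kJ/mol.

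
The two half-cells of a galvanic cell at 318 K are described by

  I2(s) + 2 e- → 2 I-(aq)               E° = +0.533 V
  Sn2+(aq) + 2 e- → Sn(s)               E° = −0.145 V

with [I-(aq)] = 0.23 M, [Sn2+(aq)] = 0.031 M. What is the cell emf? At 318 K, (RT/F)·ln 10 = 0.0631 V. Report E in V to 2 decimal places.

The I₂/I⁻ couple has the more positive E°, so it is the cathode; Sn²⁺/Sn is the anode.
The standard potential is +0.533 − (−0.145) = +0.678 V and the balanced reaction transfers n = 2 electrons.
For the overall reaction I2(s) + Sn(s) → 2 I-(aq) + Sn2+(aq), Q = [I-(aq)]^2·[Sn2+(aq)] = 0.00164, giving log Q = −2.785.
By the Nernst equation, E = +0.678 − (0.0631/2)·(−2.785) = +0.77 V.

+0.77 V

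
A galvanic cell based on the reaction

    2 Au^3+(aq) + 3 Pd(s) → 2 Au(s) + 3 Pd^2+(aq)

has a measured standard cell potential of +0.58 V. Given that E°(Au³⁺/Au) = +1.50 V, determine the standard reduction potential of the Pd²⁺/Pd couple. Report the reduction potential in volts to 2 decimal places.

+0.92 V

In the reaction as written the Au³⁺/Au couple is reduced (cathode) and Pd²⁺/Pd is oxidized (anode), so E°cell = E°(Au³⁺/Au) − E°(Pd²⁺/Pd).
E°(Pd²⁺/Pd) = E°(cathode) − E°cell = +1.50 − (+0.58) = +0.92 V.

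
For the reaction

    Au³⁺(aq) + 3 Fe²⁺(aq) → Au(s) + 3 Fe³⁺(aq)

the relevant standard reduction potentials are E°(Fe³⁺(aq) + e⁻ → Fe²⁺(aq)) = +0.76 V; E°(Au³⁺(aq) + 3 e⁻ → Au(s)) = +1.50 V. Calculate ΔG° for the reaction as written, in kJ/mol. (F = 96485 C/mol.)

In the reaction as written Au³⁺(aq) is reduced, so the Au³⁺/Au couple is the cathode and Fe³⁺/Fe²⁺ is the anode.
E°cell = +1.50 − (+0.76) = +0.74 V; balancing electrons gives n = 3.
ΔG° = −nFE°cell = −(3)(96485)(+0.74) J/mol = −214 kJ/mol.

−214 kJ/mol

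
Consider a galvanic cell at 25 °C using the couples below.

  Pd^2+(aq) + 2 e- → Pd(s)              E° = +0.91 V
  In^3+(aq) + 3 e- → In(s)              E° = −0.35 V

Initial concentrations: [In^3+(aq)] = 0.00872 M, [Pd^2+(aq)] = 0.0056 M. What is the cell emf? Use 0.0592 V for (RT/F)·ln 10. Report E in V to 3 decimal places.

The Pd²⁺/Pd couple has the more positive E°, so it is the cathode; In³⁺/In is the anode.
E°cell = E°cat − E°an = +0.91 − (−0.35) = +1.26 V; n = 6.
The balanced reaction is 3 Pd^2+(aq) + 2 In(s) → 3 Pd(s) + 2 In^3+(aq), so Q = [In^3+(aq)]^2 / [Pd^2+(aq)]^3 = 433 and log Q = 2.636.
E = E° − (0.0592/n)·log Q = +1.26 − (0.0592/6)(2.636) = +1.234 V.

+1.234 V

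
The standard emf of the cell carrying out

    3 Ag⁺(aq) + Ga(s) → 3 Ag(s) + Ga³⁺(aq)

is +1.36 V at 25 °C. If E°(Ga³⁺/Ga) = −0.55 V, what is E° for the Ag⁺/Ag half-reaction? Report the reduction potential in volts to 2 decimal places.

In the reaction as written the Ag⁺/Ag couple is reduced (cathode) and Ga³⁺/Ga is oxidized (anode), so E°cell = E°(Ag⁺/Ag) − E°(Ga³⁺/Ga).
E°(Ag⁺/Ag) = E°cell + E°(anode) = +1.36 + (−0.55) = +0.81 V.

+0.81 V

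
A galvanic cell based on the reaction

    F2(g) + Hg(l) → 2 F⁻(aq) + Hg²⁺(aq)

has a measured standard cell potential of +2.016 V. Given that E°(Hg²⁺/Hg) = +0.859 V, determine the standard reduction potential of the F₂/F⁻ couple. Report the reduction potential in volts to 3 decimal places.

In the reaction as written the F₂/F⁻ couple is reduced (cathode) and Hg²⁺/Hg is oxidized (anode), so E°cell = E°(F₂/F⁻) − E°(Hg²⁺/Hg).
E°(F₂/F⁻) = E°cell + E°(anode) = +2.016 + (+0.859) = +2.875 V.

+2.875 V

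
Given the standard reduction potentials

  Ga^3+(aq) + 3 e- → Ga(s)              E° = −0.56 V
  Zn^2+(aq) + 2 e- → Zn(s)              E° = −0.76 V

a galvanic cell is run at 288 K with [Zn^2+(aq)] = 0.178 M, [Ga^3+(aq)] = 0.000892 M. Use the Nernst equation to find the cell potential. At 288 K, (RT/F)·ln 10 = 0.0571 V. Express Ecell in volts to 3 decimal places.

Since E°(Ga³⁺/Ga) > E°(Zn²⁺/Zn), Ga³⁺/Ga serves as the cathode.
E°cell = −0.56 − (−0.76) = +0.20 V, with n = 6 electrons transferred.
Balancing gives 2 Ga^3+(aq) + 3 Zn(s) → 2 Ga(s) + 3 Zn^2+(aq); hence Q = [Zn^2+(aq)]^3 / [Ga^3+(aq)]^2 = 7.09×10^3 (log Q = 3.851).
By the Nernst equation, E = +0.20 − (0.0571/6)·(3.851) = +0.163 V.

+0.163 V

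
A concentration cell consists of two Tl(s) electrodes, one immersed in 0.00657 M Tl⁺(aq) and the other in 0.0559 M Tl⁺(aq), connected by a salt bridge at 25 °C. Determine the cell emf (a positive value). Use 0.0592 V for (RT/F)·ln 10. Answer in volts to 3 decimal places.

0.055 V

For a concentration cell E°cell = 0, since both electrodes use the same couple.
The compartment with the higher Tl⁺(aq) concentration (0.0559 M) acts as the cathode; ions are reduced there and produced at the dilute (0.00657 M) anode.
With n = 1, Ecell = −(0.0592/1)·log([dilute]/[conc]) = −(0.0592/1)·log(0.00657/0.0559) = +0.055 V.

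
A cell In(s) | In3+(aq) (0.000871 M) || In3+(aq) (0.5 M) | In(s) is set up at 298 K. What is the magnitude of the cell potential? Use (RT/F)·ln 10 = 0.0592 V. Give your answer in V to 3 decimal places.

For a concentration cell E°cell = 0, since both electrodes use the same couple.
The compartment with the higher In3+(aq) concentration (0.5 M) acts as the cathode; ions are reduced there and produced at the dilute (0.000871 M) anode.
With n = 3, Ecell = −(0.0592/3)·log([dilute]/[conc]) = −(0.0592/3)·log(0.000871/0.5) = +0.054 V.

0.054 V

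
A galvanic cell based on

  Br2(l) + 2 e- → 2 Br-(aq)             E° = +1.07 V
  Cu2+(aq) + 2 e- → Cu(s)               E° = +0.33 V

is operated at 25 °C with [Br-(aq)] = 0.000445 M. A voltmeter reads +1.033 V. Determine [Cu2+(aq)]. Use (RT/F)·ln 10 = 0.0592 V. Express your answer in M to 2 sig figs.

0.00064 M

Br₂/Br⁻ is the cathode (higher E°); E°cell = +1.07 − (+0.33) = +0.74 V with n = 2.
Rearranging E = E° − (0.0592/n)·log Q gives log Q = 2(+0.74 − (+1.033))/0.0592 = −9.899.
Balancing electrons gives Br2(l) + Cu(s) → 2 Br-(aq) + Cu2+(aq); thus Q = [Br-(aq)]^2·[Cu2+(aq)].
Solving for the unknown gives log [Cu2+(aq)] = −3.196, so [Cu2+(aq)] ≈ 0.00064 M.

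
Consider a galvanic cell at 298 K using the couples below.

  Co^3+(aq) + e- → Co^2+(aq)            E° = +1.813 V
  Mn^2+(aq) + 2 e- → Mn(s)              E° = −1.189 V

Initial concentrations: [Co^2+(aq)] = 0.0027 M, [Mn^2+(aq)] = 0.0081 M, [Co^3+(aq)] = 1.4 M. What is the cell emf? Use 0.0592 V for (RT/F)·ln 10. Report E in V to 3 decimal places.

The Co³⁺/Co²⁺ couple has the more positive E°, so it is the cathode; Mn²⁺/Mn is the anode.
The standard potential is +1.813 − (−1.189) = +3.002 V and the balanced reaction transfers n = 2 electrons.
The balanced reaction is 2 Co^3+(aq) + Mn(s) → 2 Co^2+(aq) + Mn^2+(aq), so Q = ([Co^2+(aq)]^2·[Mn^2+(aq)]) / [Co^3+(aq)]^2 = 3.01×10^−8 and log Q = −7.521.
E = E° − (0.0592/n)·log Q = +3.002 − (0.0592/2)(−7.521) = +3.225 V.

+3.225 V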